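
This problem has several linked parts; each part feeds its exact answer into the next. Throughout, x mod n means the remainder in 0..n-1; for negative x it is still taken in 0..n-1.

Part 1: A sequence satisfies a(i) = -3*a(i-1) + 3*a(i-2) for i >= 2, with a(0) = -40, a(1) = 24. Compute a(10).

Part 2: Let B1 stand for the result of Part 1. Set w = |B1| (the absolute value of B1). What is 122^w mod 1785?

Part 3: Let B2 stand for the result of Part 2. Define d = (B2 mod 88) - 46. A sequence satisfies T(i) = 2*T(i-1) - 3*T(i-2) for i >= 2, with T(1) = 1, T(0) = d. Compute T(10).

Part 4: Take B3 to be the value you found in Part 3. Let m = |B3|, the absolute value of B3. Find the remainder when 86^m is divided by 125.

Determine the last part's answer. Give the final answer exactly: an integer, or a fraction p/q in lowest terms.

71

Part 1: a(2) = -3*(24) + 3*(-40) = -192; iterating: a(2)=-192, a(3)=648, a(4)=-2520, a(5)=9504, a(6)=-36072, a(7)=136728, a(8)=-518400, a(9)=1965384, a(10)=-7451352; answer -7451352
Part 2: B1 = -7451352; w = 7451352; squarings mod 1785: 122^1=122, 122^2=604, 122^4=676, 122^8=16, 122^16=256, 122^32=1276, 122^64=256, 122^128=1276, 122^256=256, 122^512=1276, 122^1024=256, 122^2048=1276, 122^4096=256, 122^8192=1276, 122^16384=256, 122^32768=1276, 122^65536=256, 122^131072=1276, 122^262144=256, 122^524288=1276, 122^1048576=256, 122^2097152=1276, 122^4194304=256; 122^7451352 = 122^8 * 122^16 * 122^64 * 122^128 * 122^512 * 122^4096 * 122^8192 * 122^32768 * 122^65536 * 122^1048576 * 122^2097152 * 122^4194304 = 526 (mod 1785); answer 526
Part 3: B2 = 526; d = 40; T(2) = 2*(1) - 3*(40) = -118; iterating: T(2)=-118, T(3)=-239, T(4)=-124, T(5)=469, T(6)=1310, T(7)=1213, T(8)=-1504, T(9)=-6647, T(10)=-8782; answer -8782
Part 4: B3 = -8782; m = 8782; squarings mod 125: 86^1=86, 86^2=21, 86^4=66, 86^8=106, 86^16=111, 86^32=71, 86^64=41, 86^128=56, 86^256=11, 86^512=121, 86^1024=16, 86^2048=6, 86^4096=36, 86^8192=46; 86^8782 = 86^2 * 86^4 * 86^8 * 86^64 * 86^512 * 86^8192 = 71 (mod 125); answer 71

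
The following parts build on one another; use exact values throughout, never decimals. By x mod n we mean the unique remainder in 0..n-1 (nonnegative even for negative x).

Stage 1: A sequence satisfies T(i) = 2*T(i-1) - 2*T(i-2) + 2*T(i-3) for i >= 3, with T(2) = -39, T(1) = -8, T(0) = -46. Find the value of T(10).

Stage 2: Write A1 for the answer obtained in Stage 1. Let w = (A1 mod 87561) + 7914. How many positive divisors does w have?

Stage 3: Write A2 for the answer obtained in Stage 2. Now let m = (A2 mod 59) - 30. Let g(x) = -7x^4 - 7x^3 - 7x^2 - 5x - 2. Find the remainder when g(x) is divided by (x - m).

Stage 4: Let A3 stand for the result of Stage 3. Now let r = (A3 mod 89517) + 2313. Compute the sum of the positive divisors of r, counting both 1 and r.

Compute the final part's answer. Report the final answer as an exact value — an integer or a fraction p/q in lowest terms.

Stage 1: T(3) = 2*(-39) - 2*(-8) + 2*(-46) = -154; iterating: T(3)=-154, T(4)=-246, T(5)=-262, T(6)=-340, T(7)=-648, T(8)=-1140, T(9)=-1664, T(10)=-2344; answer -2344
Stage 2: A1 = -2344; w = 93131; 93131 is prime, so its only divisors are 1 and 93131; count = 2; answer 2
Stage 3: A2 = 2; m = -28; remainder = value at the root: -7*(-28)^4 - 7*(-28)^3 - 7*(-28)^2 - 5*(-28)^1 - 2 = (-4302592) + (153664) + (-5488) + (140) + (-2) = -4154278; answer -4154278
Stage 4: A3 = -4154278; r = 55334; 55334 = 2 * 73 * 379; sigma = (1 + 2) * (1 + 73) * (1 + 379) = 3 * 74 * 380 = 84360; answer 84360

84360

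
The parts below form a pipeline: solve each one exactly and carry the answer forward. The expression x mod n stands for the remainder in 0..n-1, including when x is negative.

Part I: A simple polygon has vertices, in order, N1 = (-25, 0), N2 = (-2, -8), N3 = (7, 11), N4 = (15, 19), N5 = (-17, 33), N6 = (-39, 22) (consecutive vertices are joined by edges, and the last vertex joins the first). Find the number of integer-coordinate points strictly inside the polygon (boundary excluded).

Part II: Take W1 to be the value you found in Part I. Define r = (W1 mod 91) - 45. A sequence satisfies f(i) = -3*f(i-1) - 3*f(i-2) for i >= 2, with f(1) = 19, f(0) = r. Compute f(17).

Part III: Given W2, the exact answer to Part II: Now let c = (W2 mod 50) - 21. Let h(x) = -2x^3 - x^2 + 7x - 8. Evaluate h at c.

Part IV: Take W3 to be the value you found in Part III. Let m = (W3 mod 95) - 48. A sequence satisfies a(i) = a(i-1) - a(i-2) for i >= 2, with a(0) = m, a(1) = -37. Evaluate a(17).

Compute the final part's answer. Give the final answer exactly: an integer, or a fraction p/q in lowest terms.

Part I: cross terms: (-25*-8 - -2*0)=200, (-2*11 - 7*-8)=34, (7*19 - 15*11)=-32, (15*33 - -17*19)=818, (-17*22 - -39*33)=913, (-39*0 - -25*22)=550; twice the area = |2483| = 2483; area = 2483/2; boundary points = 1 + 1 + 8 + 2 + 11 + 2 = 25; strictly interior points = area - boundary/2 + 1 = 1230; answer 1230
Part II: W1 = 1230; r = 2; f(2) = -3*(19) - 3*(2) = -63; iterating: f(2)=-63, f(3)=132, f(4)=-207, f(5)=225, f(6)=-54, f(7)=-513, f(8)=1701, f(9)=-3564, f(10)=5589, f(11)=-6075, f(12)=1458, f(13)=13851, f(14)=-45927, f(15)=96228, f(16)=-150903, f(17)=164025; answer 164025
Part III: W2 = 164025; c = 4; -2*(4)^3 - 1*(4)^2 + 7*(4)^1 - 8 = (-128) + (-16) + (28) + (-8) = -124; answer -124
Part IV: W3 = -124; m = 18; a(2) = 1*(-37) - 1*(18) = -55; iterating: a(2)=-55, a(3)=-18, a(4)=37, a(5)=55, a(6)=18, a(7)=-37, a(8)=-55, a(9)=-18, a(10)=37, a(11)=55, a(12)=18, a(13)=-37, a(14)=-55, a(15)=-18, a(16)=37, a(17)=55; answer 55

55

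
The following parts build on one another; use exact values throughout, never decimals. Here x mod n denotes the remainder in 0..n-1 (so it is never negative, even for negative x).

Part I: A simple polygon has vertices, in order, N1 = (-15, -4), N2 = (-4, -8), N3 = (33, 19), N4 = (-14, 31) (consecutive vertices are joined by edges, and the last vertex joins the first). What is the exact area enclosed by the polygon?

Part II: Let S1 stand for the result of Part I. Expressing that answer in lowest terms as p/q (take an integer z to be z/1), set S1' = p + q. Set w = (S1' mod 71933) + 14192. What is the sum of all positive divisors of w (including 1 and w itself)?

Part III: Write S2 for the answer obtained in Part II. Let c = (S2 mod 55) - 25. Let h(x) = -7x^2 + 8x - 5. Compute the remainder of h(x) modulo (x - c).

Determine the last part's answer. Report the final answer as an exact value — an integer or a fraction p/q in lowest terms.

Part I: cross terms: (-15*-8 - -4*-4)=104, (-4*19 - 33*-8)=188, (33*31 - -14*19)=1289, (-14*-4 - -15*31)=521; twice the area = |2102| = 2102; area = 1051; answer 1051
Part II: S1 = 1051; threaded value p + q = 1052; w = 15244; 15244 = 2^2 * 37 * 103; sigma = (1 + 2 + 4) * (1 + 37) * (1 + 103) = 7 * 38 * 104 = 27664; answer 27664
Part III: S2 = 27664; c = 29; remainder = value at the root: -7*(29)^2 + 8*(29)^1 - 5 = (-5887) + (232) + (-5) = -5660; answer -5660

-5660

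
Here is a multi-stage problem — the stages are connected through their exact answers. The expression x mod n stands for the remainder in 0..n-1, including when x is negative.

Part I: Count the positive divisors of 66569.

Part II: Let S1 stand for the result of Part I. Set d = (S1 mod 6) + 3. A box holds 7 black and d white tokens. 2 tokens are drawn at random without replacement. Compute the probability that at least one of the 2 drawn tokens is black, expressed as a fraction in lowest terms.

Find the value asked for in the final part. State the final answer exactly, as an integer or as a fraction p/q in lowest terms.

Part I: 66569 is prime, so its only divisors are 1 and 66569; count = 2; answer 2
Part II: S1 = 2; d = 5; total draws C(12,2) = 66; complement C(5,2) = 10; favorable 66 - 10 = 56; P = 28/33; answer 28/33

28/33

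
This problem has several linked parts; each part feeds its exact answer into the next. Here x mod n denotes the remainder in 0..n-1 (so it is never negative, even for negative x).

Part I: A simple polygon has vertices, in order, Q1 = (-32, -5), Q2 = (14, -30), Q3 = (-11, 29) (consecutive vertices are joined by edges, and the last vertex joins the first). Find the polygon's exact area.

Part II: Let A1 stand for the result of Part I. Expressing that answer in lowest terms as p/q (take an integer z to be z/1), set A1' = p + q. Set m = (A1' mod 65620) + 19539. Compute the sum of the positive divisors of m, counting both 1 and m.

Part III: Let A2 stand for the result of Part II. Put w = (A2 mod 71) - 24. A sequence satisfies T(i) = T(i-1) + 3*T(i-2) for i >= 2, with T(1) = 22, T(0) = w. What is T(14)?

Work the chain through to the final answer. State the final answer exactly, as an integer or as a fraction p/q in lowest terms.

1870087

Part I: cross terms: (-32*-30 - 14*-5)=1030, (14*29 - -11*-30)=76, (-11*-5 - -32*29)=983; twice the area = |2089| = 2089; area = 2089/2; answer 2089/2
Part II: A1 = 2089/2; threaded value p + q = 2091; m = 21630; 21630 = 2 * 3 * 5 * 7 * 103; sigma = (1 + 2) * (1 + 3) * (1 + 5) * (1 + 7) * (1 + 103) = 3 * 4 * 6 * 8 * 104 = 59904; answer 59904
Part III: A2 = 59904; w = 27; T(2) = 1*(22) + 3*(27) = 103; iterating: T(2)=103, T(3)=169, T(4)=478, T(5)=985, T(6)=2419, T(7)=5374, T(8)=12631, T(9)=28753, T(10)=66646, T(11)=152905, T(12)=352843, T(13)=811558, T(14)=1870087; answer 1870087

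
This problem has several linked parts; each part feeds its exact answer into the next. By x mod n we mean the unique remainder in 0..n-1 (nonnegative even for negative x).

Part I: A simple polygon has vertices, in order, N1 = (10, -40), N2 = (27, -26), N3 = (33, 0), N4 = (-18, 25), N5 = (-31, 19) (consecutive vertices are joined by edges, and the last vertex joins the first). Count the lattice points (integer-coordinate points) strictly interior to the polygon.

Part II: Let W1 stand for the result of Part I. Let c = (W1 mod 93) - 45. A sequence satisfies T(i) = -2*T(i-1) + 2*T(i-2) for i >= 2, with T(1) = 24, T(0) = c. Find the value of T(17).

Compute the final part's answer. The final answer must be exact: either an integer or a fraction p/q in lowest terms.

Part I: cross terms: (10*-26 - 27*-40)=820, (27*0 - 33*-26)=858, (33*25 - -18*0)=825, (-18*19 - -31*25)=433, (-31*-40 - 10*19)=1050; twice the area = |3986| = 3986; area = 1993; boundary points = 1 + 2 + 1 + 1 + 1 = 6; strictly interior points = area - boundary/2 + 1 = 1991; answer 1991
Part II: W1 = 1991; c = -7; T(2) = -2*(24) + 2*(-7) = -62; iterating: T(2)=-62, T(3)=172, T(4)=-468, T(5)=1280, T(6)=-3496, T(7)=9552, T(8)=-26096, T(9)=71296, T(10)=-194784, T(11)=532160, T(12)=-1453888, T(13)=3972096, T(14)=-10851968, T(15)=29648128, T(16)=-81000192, T(17)=221296640; answer 221296640

221296640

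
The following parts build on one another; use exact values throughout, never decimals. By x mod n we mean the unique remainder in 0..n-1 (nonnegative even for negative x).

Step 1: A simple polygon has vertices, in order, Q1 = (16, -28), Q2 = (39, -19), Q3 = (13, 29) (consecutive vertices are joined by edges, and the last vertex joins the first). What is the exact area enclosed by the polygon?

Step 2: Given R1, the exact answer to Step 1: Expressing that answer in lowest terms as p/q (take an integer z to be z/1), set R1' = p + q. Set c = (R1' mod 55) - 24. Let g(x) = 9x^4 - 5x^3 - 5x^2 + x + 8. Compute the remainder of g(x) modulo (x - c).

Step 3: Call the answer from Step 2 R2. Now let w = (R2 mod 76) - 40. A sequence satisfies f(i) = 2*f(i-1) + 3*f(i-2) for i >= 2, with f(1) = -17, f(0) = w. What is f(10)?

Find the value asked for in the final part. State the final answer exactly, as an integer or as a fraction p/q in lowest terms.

73832

Step 1: cross terms: (16*-19 - 39*-28)=788, (39*29 - 13*-19)=1378, (13*-28 - 16*29)=-828; twice the area = |1338| = 1338; area = 669; answer 669
Step 2: R1 = 669; threaded value p + q = 670; c = -14; remainder = value at the root: 9*(-14)^4 - 5*(-14)^3 - 5*(-14)^2 + 1*(-14)^1 + 8 = (345744) + (13720) + (-980) + (-14) + (8) = 358478; answer 358478
Step 3: R2 = 358478; w = 22; f(2) = 2*(-17) + 3*(22) = 32; iterating: f(2)=32, f(3)=13, f(4)=122, f(5)=283, f(6)=932, f(7)=2713, f(8)=8222, f(9)=24583, f(10)=73832; answer 73832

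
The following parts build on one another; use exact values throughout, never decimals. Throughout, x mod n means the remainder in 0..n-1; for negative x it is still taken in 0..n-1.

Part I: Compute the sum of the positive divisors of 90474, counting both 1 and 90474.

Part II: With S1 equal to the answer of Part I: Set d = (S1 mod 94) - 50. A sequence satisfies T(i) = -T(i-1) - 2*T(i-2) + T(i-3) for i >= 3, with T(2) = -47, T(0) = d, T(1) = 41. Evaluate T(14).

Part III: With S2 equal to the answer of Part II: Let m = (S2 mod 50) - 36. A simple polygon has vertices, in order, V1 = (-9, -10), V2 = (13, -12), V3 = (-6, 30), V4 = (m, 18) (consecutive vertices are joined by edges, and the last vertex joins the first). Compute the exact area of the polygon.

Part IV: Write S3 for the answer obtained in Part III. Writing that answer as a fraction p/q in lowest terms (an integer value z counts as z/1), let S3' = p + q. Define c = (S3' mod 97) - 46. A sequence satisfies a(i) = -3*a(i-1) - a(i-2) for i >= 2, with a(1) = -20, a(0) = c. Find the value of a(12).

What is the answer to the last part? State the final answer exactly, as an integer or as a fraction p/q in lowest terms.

1564956

Part I: 90474 = 2 * 3 * 17 * 887; sigma = (1 + 2) * (1 + 3) * (1 + 17) * (1 + 887) = 3 * 4 * 18 * 888 = 191808; answer 191808
Part II: S1 = 191808; d = -2; T(3) = -1*(-47) - 2*(41) + 1*(-2) = -37; iterating: T(3)=-37, T(4)=172, T(5)=-145, T(6)=-236, T(7)=698, T(8)=-371, T(9)=-1261, T(10)=2701, T(11)=-550, T(12)=-6113, T(13)=9914, T(14)=1762; answer 1762
Part III: S2 = 1762; m = -24; cross terms: (-9*-12 - 13*-10)=238, (13*30 - -6*-12)=318, (-6*18 - -24*30)=612, (-24*-10 - -9*18)=402; twice the area = |1570| = 1570; area = 785; answer 785
Part IV: S3 = 785; threaded value p + q = 786; c = -36; a(2) = -3*(-20) - 1*(-36) = 96; iterating: a(2)=96, a(3)=-268, a(4)=708, a(5)=-1856, a(6)=4860, a(7)=-12724, a(8)=33312, a(9)=-87212, a(10)=228324, a(11)=-597760, a(12)=1564956; answer 1564956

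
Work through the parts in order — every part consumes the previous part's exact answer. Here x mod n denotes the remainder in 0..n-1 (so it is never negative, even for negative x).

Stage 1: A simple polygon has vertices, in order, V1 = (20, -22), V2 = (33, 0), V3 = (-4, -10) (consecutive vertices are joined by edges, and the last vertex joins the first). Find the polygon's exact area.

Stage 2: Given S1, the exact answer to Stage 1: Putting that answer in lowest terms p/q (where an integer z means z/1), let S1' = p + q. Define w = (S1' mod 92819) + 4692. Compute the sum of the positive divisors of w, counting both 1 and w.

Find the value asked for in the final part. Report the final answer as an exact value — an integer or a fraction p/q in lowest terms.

6480

Stage 1: cross terms: (20*0 - 33*-22)=726, (33*-10 - -4*0)=-330, (-4*-22 - 20*-10)=288; twice the area = |684| = 684; area = 342; answer 342
Stage 2: S1 = 342; threaded value p + q = 343; w = 5035; 5035 = 5 * 19 * 53; sigma = (1 + 5) * (1 + 19) * (1 + 53) = 6 * 20 * 54 = 6480; answer 6480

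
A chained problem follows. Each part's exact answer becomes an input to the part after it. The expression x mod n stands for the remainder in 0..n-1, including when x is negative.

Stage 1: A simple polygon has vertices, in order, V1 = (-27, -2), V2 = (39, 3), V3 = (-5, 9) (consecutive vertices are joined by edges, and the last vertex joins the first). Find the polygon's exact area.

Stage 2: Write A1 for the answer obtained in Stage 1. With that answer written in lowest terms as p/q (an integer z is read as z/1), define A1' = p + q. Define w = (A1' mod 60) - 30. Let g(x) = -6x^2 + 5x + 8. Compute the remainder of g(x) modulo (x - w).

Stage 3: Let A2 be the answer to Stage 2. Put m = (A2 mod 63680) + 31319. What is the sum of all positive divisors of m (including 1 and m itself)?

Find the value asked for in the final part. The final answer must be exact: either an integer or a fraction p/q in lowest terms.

250236

Stage 1: cross terms: (-27*3 - 39*-2)=-3, (39*9 - -5*3)=366, (-5*-2 - -27*9)=253; twice the area = |616| = 616; area = 308; answer 308
Stage 2: A1 = 308; threaded value p + q = 309; w = -21; remainder = value at the root: -6*(-21)^2 + 5*(-21)^1 + 8 = (-2646) + (-105) + (8) = -2743; answer -2743
Stage 3: A2 = -2743; m = 92256; 92256 = 2^5 * 3 * 31^2; sigma = (1 + 2 + 4 + 8 + 16 + 32) * (1 + 3) * (1 + 31 + 961) = 63 * 4 * 993 = 250236; answer 250236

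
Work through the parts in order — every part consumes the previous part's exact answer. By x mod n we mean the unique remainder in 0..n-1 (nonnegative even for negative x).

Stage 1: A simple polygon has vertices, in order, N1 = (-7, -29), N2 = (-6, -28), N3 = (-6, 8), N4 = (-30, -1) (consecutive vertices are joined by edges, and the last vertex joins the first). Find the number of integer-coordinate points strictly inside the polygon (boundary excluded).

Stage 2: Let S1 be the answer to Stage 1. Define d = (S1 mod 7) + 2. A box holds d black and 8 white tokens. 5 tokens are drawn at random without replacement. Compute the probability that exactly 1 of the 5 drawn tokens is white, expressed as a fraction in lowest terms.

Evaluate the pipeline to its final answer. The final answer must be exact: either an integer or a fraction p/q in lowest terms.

60/1001

Stage 1: cross terms: (-7*-28 - -6*-29)=22, (-6*8 - -6*-28)=-216, (-6*-1 - -30*8)=246, (-30*-29 - -7*-1)=863; twice the area = |915| = 915; area = 915/2; boundary points = 1 + 36 + 3 + 1 = 41; strictly interior points = area - boundary/2 + 1 = 438; answer 438
Stage 2: S1 = 438; d = 6; total draws C(14,5) = 2002; favorable C(8,1)*C(6,4) = 120; P = 60/1001; answer 60/1001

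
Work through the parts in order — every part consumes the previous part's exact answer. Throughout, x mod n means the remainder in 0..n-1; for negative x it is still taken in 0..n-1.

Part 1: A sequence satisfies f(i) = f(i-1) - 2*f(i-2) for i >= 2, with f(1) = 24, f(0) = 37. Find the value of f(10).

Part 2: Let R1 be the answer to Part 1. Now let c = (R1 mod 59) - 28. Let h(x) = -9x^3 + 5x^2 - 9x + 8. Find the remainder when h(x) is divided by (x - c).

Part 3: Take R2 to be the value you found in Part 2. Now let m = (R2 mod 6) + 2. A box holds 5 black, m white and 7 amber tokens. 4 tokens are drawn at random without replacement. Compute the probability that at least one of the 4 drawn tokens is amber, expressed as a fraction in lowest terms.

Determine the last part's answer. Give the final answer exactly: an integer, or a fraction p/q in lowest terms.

Part 1: f(2) = 1*(24) - 2*(37) = -50; iterating: f(2)=-50, f(3)=-98, f(4)=2, f(5)=198, f(6)=194, f(7)=-202, f(8)=-590, f(9)=-186, f(10)=994; answer 994
Part 2: R1 = 994; c = 22; remainder = value at the root: -9*(22)^3 + 5*(22)^2 - 9*(22)^1 + 8 = (-95832) + (2420) + (-198) + (8) = -93602; answer -93602
Part 3: R2 = -93602; m = 6; total draws C(18,4) = 3060; complement C(11,4) = 330; favorable 3060 - 330 = 2730; P = 91/102; answer 91/102

91/102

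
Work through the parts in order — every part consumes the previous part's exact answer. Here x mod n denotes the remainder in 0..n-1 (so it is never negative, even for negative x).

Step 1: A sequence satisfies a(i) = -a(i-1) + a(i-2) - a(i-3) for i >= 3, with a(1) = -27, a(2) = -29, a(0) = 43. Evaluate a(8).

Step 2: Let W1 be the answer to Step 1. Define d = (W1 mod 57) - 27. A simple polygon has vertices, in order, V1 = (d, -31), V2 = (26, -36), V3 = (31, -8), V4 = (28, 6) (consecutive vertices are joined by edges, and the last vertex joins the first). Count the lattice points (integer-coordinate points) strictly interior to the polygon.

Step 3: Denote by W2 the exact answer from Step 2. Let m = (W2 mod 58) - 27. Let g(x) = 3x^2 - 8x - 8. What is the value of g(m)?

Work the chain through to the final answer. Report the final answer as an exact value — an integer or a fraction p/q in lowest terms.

Step 1: a(3) = -1*(-29) + 1*(-27) - 1*(43) = -41; iterating: a(3)=-41, a(4)=39, a(5)=-51, a(6)=131, a(7)=-221, a(8)=403; answer 403
Step 2: W1 = 403; d = -23; cross terms: (-23*-36 - 26*-31)=1634, (26*-8 - 31*-36)=908, (31*6 - 28*-8)=410, (28*-31 - -23*6)=-730; twice the area = |2222| = 2222; area = 1111; boundary points = 1 + 1 + 1 + 1 = 4; strictly interior points = area - boundary/2 + 1 = 1110; answer 1110
Step 3: W2 = 1110; m = -19; 3*(-19)^2 - 8*(-19)^1 - 8 = (1083) + (152) + (-8) = 1227; answer 1227

1227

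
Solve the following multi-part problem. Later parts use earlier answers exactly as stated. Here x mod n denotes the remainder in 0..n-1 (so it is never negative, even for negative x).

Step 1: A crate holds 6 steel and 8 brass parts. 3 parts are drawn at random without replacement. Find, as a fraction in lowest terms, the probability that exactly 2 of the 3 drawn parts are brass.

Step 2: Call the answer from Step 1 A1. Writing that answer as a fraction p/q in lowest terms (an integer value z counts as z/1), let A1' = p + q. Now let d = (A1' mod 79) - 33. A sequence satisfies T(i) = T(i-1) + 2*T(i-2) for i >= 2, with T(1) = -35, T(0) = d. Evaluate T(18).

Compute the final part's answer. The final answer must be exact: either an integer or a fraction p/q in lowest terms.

-4281683

Step 1: total draws C(14,3) = 364; favorable C(8,2)*C(6,1) = 168; P = 6/13; answer 6/13
Step 2: A1 = 6/13; threaded value p + q = 19; d = -14; T(2) = 1*(-35) + 2*(-14) = -63; iterating: T(2)=-63, T(3)=-133, T(4)=-259, T(5)=-525, T(6)=-1043, T(7)=-2093, T(8)=-4179, T(9)=-8365, T(10)=-16723, T(11)=-33453, T(12)=-66899, T(13)=-133805, T(14)=-267603, T(15)=-535213, T(16)=-1070419, T(17)=-2140845, T(18)=-4281683; answer -4281683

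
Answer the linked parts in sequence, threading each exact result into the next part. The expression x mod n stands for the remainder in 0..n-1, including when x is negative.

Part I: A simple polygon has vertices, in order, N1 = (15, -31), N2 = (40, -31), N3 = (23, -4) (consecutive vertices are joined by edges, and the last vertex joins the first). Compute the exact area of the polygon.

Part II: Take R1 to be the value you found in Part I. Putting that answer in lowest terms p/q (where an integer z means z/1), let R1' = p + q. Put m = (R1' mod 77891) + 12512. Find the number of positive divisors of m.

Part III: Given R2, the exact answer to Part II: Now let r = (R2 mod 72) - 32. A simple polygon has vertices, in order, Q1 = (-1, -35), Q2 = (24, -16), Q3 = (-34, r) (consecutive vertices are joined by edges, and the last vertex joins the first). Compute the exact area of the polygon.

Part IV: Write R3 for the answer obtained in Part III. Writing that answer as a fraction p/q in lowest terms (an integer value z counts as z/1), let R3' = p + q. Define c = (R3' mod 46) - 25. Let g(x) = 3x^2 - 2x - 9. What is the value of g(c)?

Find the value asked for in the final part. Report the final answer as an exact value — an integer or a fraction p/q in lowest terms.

447

Part I: cross terms: (15*-31 - 40*-31)=775, (40*-4 - 23*-31)=553, (23*-31 - 15*-4)=-653; twice the area = |675| = 675; area = 675/2; answer 675/2
Part II: R1 = 675/2; threaded value p + q = 677; m = 13189; 13189 = 11^2 * 109; number of divisors = (2+1) * (1+1) = 6; answer 6
Part III: R2 = 6; r = -26; cross terms: (-1*-16 - 24*-35)=856, (24*-26 - -34*-16)=-1168, (-34*-35 - -1*-26)=1164; twice the area = |852| = 852; area = 426; answer 426
Part IV: R3 = 426; threaded value p + q = 427; c = -12; 3*(-12)^2 - 2*(-12)^1 - 9 = (432) + (24) + (-9) = 447; answer 447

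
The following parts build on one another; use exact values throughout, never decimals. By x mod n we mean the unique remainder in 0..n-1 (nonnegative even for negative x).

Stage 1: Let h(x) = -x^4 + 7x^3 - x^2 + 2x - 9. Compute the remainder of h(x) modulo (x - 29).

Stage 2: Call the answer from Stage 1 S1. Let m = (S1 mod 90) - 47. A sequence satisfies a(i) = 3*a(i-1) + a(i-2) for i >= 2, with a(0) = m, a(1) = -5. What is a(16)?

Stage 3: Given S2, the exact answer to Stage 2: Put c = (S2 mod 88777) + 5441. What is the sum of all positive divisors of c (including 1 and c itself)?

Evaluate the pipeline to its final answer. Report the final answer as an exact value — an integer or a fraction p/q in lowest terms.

Stage 1: remainder = value at the root: -1*(29)^4 + 7*(29)^3 - 1*(29)^2 + 2*(29)^1 - 9 = (-707281) + (170723) + (-841) + (58) + (-9) = -537350; answer -537350
Stage 2: S1 = -537350; m = -7; a(2) = 3*(-5) + 1*(-7) = -22; iterating: a(2)=-22, a(3)=-71, a(4)=-235, a(5)=-776, a(6)=-2563, a(7)=-8465, a(8)=-27958, a(9)=-92339, a(10)=-304975, a(11)=-1007264, a(12)=-3326767, a(13)=-10987565, a(14)=-36289462, a(15)=-119855951, a(16)=-395857315; answer -395857315
Stage 3: S2 = -395857315; c = 93546; 93546 = 2 * 3^2 * 5197; sigma = (1 + 2) * (1 + 3 + 9) * (1 + 5197) = 3 * 13 * 5198 = 202722; answer 202722

202722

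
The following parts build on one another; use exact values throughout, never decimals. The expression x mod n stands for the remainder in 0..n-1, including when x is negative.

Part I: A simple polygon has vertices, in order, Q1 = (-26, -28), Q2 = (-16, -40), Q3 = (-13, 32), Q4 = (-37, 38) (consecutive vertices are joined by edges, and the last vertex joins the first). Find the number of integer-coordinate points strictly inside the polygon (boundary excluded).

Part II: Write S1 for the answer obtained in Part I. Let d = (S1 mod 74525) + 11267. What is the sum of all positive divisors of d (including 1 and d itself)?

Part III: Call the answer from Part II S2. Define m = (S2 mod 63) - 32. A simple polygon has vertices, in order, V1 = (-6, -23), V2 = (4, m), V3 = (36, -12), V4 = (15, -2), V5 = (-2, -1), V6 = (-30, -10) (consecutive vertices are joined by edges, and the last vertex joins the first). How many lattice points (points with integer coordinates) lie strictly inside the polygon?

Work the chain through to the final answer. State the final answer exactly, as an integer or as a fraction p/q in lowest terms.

Part I: cross terms: (-26*-40 - -16*-28)=592, (-16*32 - -13*-40)=-1032, (-13*38 - -37*32)=690, (-37*-28 - -26*38)=2024; twice the area = |2274| = 2274; area = 1137; boundary points = 2 + 3 + 6 + 11 = 22; strictly interior points = area - boundary/2 + 1 = 1127; answer 1127
Part II: S1 = 1127; d = 12394; 12394 = 2 * 6197; sigma = (1 + 2) * (1 + 6197) = 3 * 6198 = 18594; answer 18594
Part III: S2 = 18594; m = -23; cross terms: (-6*-23 - 4*-23)=230, (4*-12 - 36*-23)=780, (36*-2 - 15*-12)=108, (15*-1 - -2*-2)=-19, (-2*-10 - -30*-1)=-10, (-30*-23 - -6*-10)=630; twice the area = |1719| = 1719; area = 1719/2; boundary points = 10 + 1 + 1 + 1 + 1 + 1 = 15; strictly interior points = area - boundary/2 + 1 = 853; answer 853

853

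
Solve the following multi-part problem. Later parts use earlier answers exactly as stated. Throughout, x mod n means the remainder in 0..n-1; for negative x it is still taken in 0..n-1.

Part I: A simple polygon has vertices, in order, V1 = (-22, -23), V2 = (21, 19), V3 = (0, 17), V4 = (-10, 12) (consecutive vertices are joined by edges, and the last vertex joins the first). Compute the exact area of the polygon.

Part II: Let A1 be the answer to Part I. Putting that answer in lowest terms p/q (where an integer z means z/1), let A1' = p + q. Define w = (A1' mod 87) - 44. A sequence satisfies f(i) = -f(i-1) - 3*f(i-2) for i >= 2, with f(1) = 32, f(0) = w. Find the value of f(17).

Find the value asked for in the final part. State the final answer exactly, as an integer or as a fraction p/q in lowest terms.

-203398

Part I: cross terms: (-22*19 - 21*-23)=65, (21*17 - 0*19)=357, (0*12 - -10*17)=170, (-10*-23 - -22*12)=494; twice the area = |1086| = 1086; area = 543; answer 543
Part II: A1 = 543; threaded value p + q = 544; w = -22; f(2) = -1*(32) - 3*(-22) = 34; iterating: f(2)=34, f(3)=-130, f(4)=28, f(5)=362, f(6)=-446, f(7)=-640, f(8)=1978, f(9)=-58, f(10)=-5876, f(11)=6050, f(12)=11578, f(13)=-29728, f(14)=-5006, f(15)=94190, f(16)=-79172, f(17)=-203398; answer -203398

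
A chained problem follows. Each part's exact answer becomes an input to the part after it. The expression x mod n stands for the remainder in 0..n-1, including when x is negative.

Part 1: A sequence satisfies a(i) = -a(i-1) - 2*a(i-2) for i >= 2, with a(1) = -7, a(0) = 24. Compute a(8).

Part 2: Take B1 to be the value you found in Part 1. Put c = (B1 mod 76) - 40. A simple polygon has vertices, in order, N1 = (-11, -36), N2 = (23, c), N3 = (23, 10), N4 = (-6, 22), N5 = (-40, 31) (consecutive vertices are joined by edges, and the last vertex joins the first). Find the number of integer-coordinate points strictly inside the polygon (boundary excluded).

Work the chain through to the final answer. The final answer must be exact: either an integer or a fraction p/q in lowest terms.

Part 1: a(2) = -1*(-7) - 2*(24) = -41; iterating: a(2)=-41, a(3)=55, a(4)=27, a(5)=-137, a(6)=83, a(7)=191, a(8)=-357; answer -357
Part 2: B1 = -357; c = -17; cross terms: (-11*-17 - 23*-36)=1015, (23*10 - 23*-17)=621, (23*22 - -6*10)=566, (-6*31 - -40*22)=694, (-40*-36 - -11*31)=1781; twice the area = |4677| = 4677; area = 4677/2; boundary points = 1 + 27 + 1 + 1 + 1 = 31; strictly interior points = area - boundary/2 + 1 = 2324; answer 2324

2324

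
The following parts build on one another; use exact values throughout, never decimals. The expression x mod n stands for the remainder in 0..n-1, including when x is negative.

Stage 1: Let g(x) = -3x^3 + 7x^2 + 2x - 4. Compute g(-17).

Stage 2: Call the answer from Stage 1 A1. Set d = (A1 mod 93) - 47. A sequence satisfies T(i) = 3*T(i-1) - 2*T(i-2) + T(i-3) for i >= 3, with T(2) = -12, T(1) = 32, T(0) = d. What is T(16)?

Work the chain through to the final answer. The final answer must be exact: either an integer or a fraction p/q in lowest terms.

-3532660

Stage 1: -3*(-17)^3 + 7*(-17)^2 + 2*(-17)^1 - 4 = (14739) + (2023) + (-34) + (-4) = 16724; answer 16724
Stage 2: A1 = 16724; d = 30; T(3) = 3*(-12) - 2*(32) + 1*(30) = -70; iterating: T(3)=-70, T(4)=-154, T(5)=-334, T(6)=-764, T(7)=-1778, T(8)=-4140, T(9)=-9628, T(10)=-22382, T(11)=-52030, T(12)=-120954, T(13)=-281184, T(14)=-653674, T(15)=-1519608, T(16)=-3532660; answer -3532660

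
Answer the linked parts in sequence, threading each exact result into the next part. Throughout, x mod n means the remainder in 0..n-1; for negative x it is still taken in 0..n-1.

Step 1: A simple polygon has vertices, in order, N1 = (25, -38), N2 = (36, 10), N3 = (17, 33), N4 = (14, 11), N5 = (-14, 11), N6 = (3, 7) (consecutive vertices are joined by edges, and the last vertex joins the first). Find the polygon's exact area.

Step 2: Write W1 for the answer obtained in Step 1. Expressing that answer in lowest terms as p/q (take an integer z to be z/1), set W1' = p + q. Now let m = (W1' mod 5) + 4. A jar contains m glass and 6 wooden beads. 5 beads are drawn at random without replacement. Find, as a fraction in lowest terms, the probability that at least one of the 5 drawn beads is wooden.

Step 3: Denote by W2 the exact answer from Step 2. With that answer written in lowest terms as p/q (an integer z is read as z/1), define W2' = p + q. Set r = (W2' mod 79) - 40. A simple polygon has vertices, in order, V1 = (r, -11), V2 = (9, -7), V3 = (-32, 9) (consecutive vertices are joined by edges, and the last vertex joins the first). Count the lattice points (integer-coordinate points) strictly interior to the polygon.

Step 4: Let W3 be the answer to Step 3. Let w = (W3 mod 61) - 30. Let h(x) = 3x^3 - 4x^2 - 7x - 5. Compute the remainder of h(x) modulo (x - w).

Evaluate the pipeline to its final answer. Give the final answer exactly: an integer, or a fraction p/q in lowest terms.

3427

Step 1: cross terms: (25*10 - 36*-38)=1618, (36*33 - 17*10)=1018, (17*11 - 14*33)=-275, (14*11 - -14*11)=308, (-14*7 - 3*11)=-131, (3*-38 - 25*7)=-289; twice the area = |2249| = 2249; area = 2249/2; answer 2249/2
Step 2: W1 = 2249/2; threaded value p + q = 2251; m = 5; total draws C(11,5) = 462; complement C(5,5) = 1; favorable 462 - 1 = 461; P = 461/462; answer 461/462
Step 3: W2 = 461/462; threaded value p + q = 923; r = 14; cross terms: (14*-7 - 9*-11)=1, (9*9 - -32*-7)=-143, (-32*-11 - 14*9)=226; twice the area = |84| = 84; area = 42; boundary points = 1 + 1 + 2 = 4; strictly interior points = area - boundary/2 + 1 = 41; answer 41
Step 4: W3 = 41; w = 11; remainder = value at the root: 3*(11)^3 - 4*(11)^2 - 7*(11)^1 - 5 = (3993) + (-484) + (-77) + (-5) = 3427; answer 3427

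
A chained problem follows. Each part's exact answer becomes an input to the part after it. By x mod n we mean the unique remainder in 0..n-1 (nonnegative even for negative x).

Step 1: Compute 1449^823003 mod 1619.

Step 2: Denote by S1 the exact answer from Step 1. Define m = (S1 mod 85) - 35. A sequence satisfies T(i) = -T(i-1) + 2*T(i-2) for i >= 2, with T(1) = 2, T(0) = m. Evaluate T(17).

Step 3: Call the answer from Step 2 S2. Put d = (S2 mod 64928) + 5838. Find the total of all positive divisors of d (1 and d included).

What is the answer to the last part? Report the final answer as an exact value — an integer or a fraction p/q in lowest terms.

Step 1: squarings mod 1619: 1449^1=1449, 1449^2=1377, 1449^4=280, 1449^8=688, 1449^16=596, 1449^32=655, 1449^64=1609, 1449^128=100, 1449^256=286, 1449^512=846, 1449^1024=118, 1449^2048=972, 1449^4096=907, 1449^8192=197, 1449^16384=1572, 1449^32768=590, 1449^65536=15, 1449^131072=225, 1449^262144=436, 1449^524288=673; 1449^823003 = 1449^1 * 1449^2 * 1449^8 * 1449^16 * 1449^64 * 1449^128 * 1449^512 * 1449^1024 * 1449^2048 * 1449^32768 * 1449^262144 * 1449^524288 = 1076 (mod 1619); answer 1076
Step 2: S1 = 1076; m = 21; T(2) = -1*(2) + 2*(21) = 40; iterating: T(2)=40, T(3)=-36, T(4)=116, T(5)=-188, T(6)=420, T(7)=-796, T(8)=1636, T(9)=-3228, T(10)=6500, T(11)=-12956, T(12)=25956, T(13)=-51868, T(14)=103780, T(15)=-207516, T(16)=415076, T(17)=-830108; answer -830108
Step 3: S2 = -830108; d = 19794; 19794 = 2 * 3 * 3299; sigma = (1 + 2) * (1 + 3) * (1 + 3299) = 3 * 4 * 3300 = 39600; answer 39600

39600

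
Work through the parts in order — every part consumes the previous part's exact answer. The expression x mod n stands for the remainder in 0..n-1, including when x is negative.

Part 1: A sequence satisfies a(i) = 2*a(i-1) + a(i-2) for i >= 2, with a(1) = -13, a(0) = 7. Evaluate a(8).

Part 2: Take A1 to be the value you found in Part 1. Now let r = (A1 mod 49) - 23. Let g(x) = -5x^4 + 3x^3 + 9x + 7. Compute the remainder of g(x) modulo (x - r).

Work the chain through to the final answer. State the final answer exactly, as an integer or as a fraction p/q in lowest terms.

Part 1: a(2) = 2*(-13) + 1*(7) = -19; iterating: a(2)=-19, a(3)=-51, a(4)=-121, a(5)=-293, a(6)=-707, a(7)=-1707, a(8)=-4121; answer -4121
Part 2: A1 = -4121; r = 21; remainder = value at the root: -5*(21)^4 + 3*(21)^3 + 9*(21)^1 + 7 = (-972405) + (27783) + (189) + (7) = -944426; answer -944426

-944426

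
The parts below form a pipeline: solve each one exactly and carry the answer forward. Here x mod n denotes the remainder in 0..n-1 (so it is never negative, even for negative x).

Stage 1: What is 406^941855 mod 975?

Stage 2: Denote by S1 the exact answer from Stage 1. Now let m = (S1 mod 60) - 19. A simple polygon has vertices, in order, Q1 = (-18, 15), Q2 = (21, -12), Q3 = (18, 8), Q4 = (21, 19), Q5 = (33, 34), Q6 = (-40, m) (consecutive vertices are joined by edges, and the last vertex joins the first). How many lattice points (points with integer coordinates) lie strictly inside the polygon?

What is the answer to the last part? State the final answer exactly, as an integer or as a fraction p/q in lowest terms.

955

Stage 1: squarings mod 975: 406^1=406, 406^2=61, 406^4=796, 406^8=841, 406^16=406, 406^32=61, 406^64=796, 406^128=841, 406^256=406, 406^512=61, 406^1024=796, 406^2048=841, 406^4096=406, 406^8192=61, 406^16384=796, 406^32768=841, 406^65536=406, 406^131072=61, 406^262144=796, 406^524288=841; 406^941855 = 406^1 * 406^2 * 406^4 * 406^8 * 406^16 * 406^256 * 406^512 * 406^1024 * 406^2048 * 406^4096 * 406^16384 * 406^131072 * 406^262144 * 406^524288 = 451 (mod 975); answer 451
Stage 2: S1 = 451; m = 12; cross terms: (-18*-12 - 21*15)=-99, (21*8 - 18*-12)=384, (18*19 - 21*8)=174, (21*34 - 33*19)=87, (33*12 - -40*34)=1756, (-40*15 - -18*12)=-384; twice the area = |1918| = 1918; area = 959; boundary points = 3 + 1 + 1 + 3 + 1 + 1 = 10; strictly interior points = area - boundary/2 + 1 = 955; answer 955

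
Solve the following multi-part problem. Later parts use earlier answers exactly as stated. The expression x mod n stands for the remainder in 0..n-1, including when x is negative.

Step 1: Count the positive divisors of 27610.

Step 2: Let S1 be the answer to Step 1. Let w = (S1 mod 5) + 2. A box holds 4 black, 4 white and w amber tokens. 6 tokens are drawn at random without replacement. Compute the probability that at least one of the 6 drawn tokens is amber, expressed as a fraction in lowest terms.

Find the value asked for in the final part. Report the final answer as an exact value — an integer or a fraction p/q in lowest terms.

Step 1: 27610 = 2 * 5 * 11 * 251; number of divisors = (1+1) * (1+1) * (1+1) * (1+1) = 16; answer 16
Step 2: S1 = 16; w = 3; total draws C(11,6) = 462; complement C(8,6) = 28; favorable 462 - 28 = 434; P = 31/33; answer 31/33

31/33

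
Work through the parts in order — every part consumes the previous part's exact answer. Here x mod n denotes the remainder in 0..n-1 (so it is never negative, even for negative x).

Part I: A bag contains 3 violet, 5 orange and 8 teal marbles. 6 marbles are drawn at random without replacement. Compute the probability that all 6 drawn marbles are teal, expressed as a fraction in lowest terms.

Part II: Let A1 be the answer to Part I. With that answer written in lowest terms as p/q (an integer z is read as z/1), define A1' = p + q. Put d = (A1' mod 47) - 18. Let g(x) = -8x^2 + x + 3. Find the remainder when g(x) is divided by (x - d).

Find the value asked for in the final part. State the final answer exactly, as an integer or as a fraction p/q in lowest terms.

-1362

Part I: total draws C(16,6) = 8008; favorable C(8,6) = 28; P = 1/286; answer 1/286
Part II: A1 = 1/286; threaded value p + q = 287; d = -13; remainder = value at the root: -8*(-13)^2 + 1*(-13)^1 + 3 = (-1352) + (-13) + (3) = -1362; answer -1362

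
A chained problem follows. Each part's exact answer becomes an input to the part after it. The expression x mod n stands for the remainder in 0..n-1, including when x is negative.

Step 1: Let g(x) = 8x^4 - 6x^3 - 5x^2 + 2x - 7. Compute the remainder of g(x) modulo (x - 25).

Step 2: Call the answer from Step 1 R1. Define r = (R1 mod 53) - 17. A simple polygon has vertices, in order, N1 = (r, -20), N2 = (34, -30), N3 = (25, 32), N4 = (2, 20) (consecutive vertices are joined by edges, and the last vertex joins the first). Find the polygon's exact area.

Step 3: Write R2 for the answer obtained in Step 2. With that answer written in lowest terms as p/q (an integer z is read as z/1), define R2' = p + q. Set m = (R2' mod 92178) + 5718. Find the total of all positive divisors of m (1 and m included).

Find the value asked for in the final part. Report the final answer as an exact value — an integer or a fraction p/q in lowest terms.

13608

Step 1: remainder = value at the root: 8*(25)^4 - 6*(25)^3 - 5*(25)^2 + 2*(25)^1 - 7 = (3125000) + (-93750) + (-3125) + (50) + (-7) = 3028168; answer 3028168
Step 2: R1 = 3028168; r = -4; cross terms: (-4*-30 - 34*-20)=800, (34*32 - 25*-30)=1838, (25*20 - 2*32)=436, (2*-20 - -4*20)=40; twice the area = |3114| = 3114; area = 1557; answer 1557
Step 3: R2 = 1557; threaded value p + q = 1558; m = 7276; 7276 = 2^2 * 17 * 107; sigma = (1 + 2 + 4) * (1 + 17) * (1 + 107) = 7 * 18 * 108 = 13608; answer 13608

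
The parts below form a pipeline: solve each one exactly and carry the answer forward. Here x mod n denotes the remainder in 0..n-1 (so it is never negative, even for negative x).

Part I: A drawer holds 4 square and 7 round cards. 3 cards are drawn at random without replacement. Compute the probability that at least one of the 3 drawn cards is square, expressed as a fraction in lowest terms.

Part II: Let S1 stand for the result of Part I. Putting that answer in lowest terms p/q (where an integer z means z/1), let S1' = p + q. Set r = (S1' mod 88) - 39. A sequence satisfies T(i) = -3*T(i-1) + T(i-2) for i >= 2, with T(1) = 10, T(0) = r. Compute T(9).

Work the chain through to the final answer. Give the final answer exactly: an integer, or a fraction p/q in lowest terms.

Part I: total draws C(11,3) = 165; complement C(7,3) = 35; favorable 165 - 35 = 130; P = 26/33; answer 26/33
Part II: S1 = 26/33; threaded value p + q = 59; r = 20; T(2) = -3*(10) + 1*(20) = -10; iterating: T(2)=-10, T(3)=40, T(4)=-130, T(5)=430, T(6)=-1420, T(7)=4690, T(8)=-15490, T(9)=51160; answer 51160

51160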